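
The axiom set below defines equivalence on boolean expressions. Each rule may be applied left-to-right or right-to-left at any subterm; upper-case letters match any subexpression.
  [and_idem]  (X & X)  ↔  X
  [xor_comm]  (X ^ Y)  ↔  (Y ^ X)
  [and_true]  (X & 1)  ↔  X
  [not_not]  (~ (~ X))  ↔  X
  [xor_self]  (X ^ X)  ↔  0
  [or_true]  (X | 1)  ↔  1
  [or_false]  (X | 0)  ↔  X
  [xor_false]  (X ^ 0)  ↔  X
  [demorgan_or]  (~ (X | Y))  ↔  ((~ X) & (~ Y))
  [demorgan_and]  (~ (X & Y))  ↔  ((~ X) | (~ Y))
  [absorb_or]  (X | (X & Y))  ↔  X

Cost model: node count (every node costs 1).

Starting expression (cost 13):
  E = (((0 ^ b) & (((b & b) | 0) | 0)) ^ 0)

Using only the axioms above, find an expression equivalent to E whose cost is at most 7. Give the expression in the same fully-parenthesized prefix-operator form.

(1) (((0 ^ b) & (((b & b) | 0) | 0)) ^ 0)  =[xor_false →]=  ((0 ^ b) & (((b & b) | 0) | 0))
(2) ((b & b) | 0)  =[or_false →]=  (b & b)    ⊢ ((0 ^ b) & ((b & b) | 0))
(3) (b & b)  =[and_idem →]=  b    ⊢ cost 7, within 7

((0 ^ b) & (b | 0))   [cost 7]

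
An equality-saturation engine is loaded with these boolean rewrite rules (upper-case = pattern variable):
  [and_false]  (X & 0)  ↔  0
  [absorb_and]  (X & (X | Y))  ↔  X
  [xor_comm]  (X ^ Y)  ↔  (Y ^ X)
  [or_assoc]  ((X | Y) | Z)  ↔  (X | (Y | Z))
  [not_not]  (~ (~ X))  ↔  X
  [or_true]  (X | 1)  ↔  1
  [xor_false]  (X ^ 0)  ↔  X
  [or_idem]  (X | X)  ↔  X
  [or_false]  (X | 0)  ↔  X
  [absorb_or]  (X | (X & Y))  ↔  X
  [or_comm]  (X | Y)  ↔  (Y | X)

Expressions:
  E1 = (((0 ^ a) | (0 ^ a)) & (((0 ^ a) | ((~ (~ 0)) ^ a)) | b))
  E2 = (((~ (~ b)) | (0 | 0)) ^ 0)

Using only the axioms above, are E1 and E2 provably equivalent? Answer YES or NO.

Every axiom is a valid identity, so a rewrite proof would force E1 and E2 to agree under every assignment.
At a=0, b=1: E1 = 0 but E2 = 1; they differ, so no derivation exists.

NO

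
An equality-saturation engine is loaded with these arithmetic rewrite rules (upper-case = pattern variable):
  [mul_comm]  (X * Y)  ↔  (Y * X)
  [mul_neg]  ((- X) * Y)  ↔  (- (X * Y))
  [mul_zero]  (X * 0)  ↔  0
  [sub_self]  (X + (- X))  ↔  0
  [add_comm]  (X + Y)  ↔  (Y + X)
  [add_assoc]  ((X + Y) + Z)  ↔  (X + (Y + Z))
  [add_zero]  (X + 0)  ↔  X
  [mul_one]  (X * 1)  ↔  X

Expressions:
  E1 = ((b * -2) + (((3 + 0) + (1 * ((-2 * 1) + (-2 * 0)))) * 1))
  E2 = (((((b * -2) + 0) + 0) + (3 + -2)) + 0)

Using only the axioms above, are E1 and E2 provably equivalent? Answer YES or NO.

step 1: mul_one (→) rewrites (((3 + 0) + (1 * ((-2 * 1) + (-2 * 0)))) * 1) into ((3 + 0) + (1 * ((-2 * 1) + (-2 * 0)))), now ((b * -2) + ((3 + 0) + (1 * ((-2 * 1) + (-2 * 0)))))
step 2: mul_zero (→) rewrites (-2 * 0) into 0, now ((b * -2) + ((3 + 0) + (1 * ((-2 * 1) + 0))))
step 3: add_zero (→) rewrites ((-2 * 1) + 0) into (-2 * 1), now ((b * -2) + ((3 + 0) + (1 * (-2 * 1))))
step 4: mul_one (→) rewrites (-2 * 1) into -2, now ((b * -2) + ((3 + 0) + (1 * -2)))
step 5: add_zero (→) rewrites (3 + 0) into 3, now ((b * -2) + (3 + (1 * -2)))
step 6: mul_comm (→) rewrites (1 * -2) into (-2 * 1), now ((b * -2) + (3 + (-2 * 1)))
step 7: mul_one (→) rewrites (-2 * 1) into -2, now ((b * -2) + (3 + -2))
step 8: add_zero (←) rewrites (b * -2) into ((b * -2) + 0), now (((b * -2) + 0) + (3 + -2))
step 9: add_zero (←) rewrites (((b * -2) + 0) + (3 + -2)) into ((((b * -2) + 0) + (3 + -2)) + 0)
step 10: add_zero (←) rewrites ((b * -2) + 0) into (((b * -2) + 0) + 0), which is E2

YES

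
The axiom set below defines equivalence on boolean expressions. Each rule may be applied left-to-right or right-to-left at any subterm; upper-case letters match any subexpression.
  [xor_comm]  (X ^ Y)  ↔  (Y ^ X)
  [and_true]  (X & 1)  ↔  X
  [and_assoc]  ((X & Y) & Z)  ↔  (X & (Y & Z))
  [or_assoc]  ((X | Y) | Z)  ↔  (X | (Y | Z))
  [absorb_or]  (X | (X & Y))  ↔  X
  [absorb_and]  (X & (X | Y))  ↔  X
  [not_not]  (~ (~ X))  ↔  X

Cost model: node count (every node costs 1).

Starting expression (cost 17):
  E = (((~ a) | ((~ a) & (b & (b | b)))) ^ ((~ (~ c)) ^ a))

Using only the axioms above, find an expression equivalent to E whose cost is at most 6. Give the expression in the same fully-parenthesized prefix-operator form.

((~ a) ^ (c ^ a))   [cost 6]

1. [not_not →] (~ (~ c))  →  c;  E = (((~ a) | ((~ a) & (b & (b | b)))) ^ (c ^ a))
2. [absorb_and →] (b & (b | b))  →  b;  E = (((~ a) | ((~ a) & b)) ^ (c ^ a))
3. [absorb_or →] ((~ a) | ((~ a) & b))  →  (~ a);  cost 6 ≤ 6, done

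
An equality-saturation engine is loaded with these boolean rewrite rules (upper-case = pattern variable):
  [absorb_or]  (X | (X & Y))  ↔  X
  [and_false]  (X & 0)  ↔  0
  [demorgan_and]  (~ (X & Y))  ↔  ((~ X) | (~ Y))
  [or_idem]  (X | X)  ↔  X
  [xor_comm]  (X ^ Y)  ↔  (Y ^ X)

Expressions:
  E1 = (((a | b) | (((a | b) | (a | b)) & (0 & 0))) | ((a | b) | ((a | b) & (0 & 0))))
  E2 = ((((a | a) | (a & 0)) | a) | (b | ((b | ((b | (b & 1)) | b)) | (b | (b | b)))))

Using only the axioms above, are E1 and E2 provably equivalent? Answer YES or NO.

step 1: or_idem (→) rewrites ((a | b) | (a | b)) into (a | b), now (((a | b) | ((a | b) & (0 & 0))) | ((a | b) | ((a | b) & (0 & 0))))
step 2: or_idem (→) rewrites (((a | b) | ((a | b) & (0 & 0))) | ((a | b) | ((a | b) & (0 & 0)))) into ((a | b) | ((a | b) & (0 & 0)))
step 3: and_false (→) rewrites (0 & 0) into 0, now ((a | b) | ((a | b) & 0))
step 4: absorb_or (→) rewrites ((a | b) | ((a | b) & 0)) into (a | b)
step 5: or_idem (←) rewrites a into (a | a), now ((a | a) | b)
step 6: or_idem (←) rewrites b into (b | b), now ((a | a) | (b | b))
step 7: absorb_or (←) rewrites a into (a | (a & 0)), now (((a | (a & 0)) | a) | (b | b))
step 8: or_idem (←) rewrites a into (a | a), now ((((a | a) | (a & 0)) | a) | (b | b))
step 9: or_idem (←) rewrites b into (b | b), now ((((a | a) | (a & 0)) | a) | (b | (b | b)))
step 10: or_idem (←) rewrites b into (b | b), now ((((a | a) | (a & 0)) | a) | (b | (b | (b | b))))
step 11: or_idem (←) rewrites (b | (b | b)) into ((b | (b | b)) | (b | (b | b))), now ((((a | a) | (a & 0)) | a) | (b | ((b | (b | b)) | (b | (b | b)))))
step 12: absorb_or (←) rewrites b into (b | (b & 1)), which is E2

YES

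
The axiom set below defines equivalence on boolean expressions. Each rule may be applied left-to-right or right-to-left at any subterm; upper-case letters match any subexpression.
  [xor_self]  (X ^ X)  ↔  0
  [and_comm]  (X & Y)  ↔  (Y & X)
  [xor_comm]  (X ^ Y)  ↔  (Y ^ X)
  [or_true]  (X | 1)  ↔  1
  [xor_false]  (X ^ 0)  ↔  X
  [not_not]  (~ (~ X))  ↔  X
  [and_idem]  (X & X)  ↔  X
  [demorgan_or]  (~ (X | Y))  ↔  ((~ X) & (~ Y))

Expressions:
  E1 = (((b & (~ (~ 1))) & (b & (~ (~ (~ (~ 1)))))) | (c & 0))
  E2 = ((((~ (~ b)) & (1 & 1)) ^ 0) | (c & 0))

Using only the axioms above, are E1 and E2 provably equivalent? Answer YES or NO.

YES

1. [not_not →] (~ (~ (~ 1)))  →  (~ 1);  E1 = (((b & (~ (~ 1))) & (b & (~ (~ 1)))) | (c & 0))
2. [and_idem →] ((b & (~ (~ 1))) & (b & (~ (~ 1))))  →  (b & (~ (~ 1)));  E1 = ((b & (~ (~ 1))) | (c & 0))
3. [not_not →] (~ (~ 1))  →  1;  E1 = ((b & 1) | (c & 0))
4. [not_not ←] b  →  (~ (~ b));  E1 = (((~ (~ b)) & 1) | (c & 0))
5. [xor_false ←] ((~ (~ b)) & 1)  →  (((~ (~ b)) & 1) ^ 0);  E1 = ((((~ (~ b)) & 1) ^ 0) | (c & 0))
6. [and_idem ←] 1  →  (1 & 1);  this is E2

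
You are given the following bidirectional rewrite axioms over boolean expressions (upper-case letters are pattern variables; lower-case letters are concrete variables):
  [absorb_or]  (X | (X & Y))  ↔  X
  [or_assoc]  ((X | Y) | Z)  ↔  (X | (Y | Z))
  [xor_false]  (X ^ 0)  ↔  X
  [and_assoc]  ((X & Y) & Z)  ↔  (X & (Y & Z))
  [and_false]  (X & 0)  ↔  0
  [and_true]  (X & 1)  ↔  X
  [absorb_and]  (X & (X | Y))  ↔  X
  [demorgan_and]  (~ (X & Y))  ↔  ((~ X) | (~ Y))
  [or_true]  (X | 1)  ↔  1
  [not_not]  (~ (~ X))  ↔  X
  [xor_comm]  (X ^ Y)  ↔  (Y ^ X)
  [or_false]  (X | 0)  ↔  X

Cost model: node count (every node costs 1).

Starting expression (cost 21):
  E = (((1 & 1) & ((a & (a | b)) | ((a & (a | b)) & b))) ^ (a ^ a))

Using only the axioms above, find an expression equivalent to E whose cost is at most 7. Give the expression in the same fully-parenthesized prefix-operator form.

1. [absorb_or →] ((a & (a | b)) | ((a & (a | b)) & b))  →  (a & (a | b));  E = (((1 & 1) & (a & (a | b))) ^ (a ^ a))
2. [absorb_and →] (a & (a | b))  →  a;  E = (((1 & 1) & a) ^ (a ^ a))
3. [and_true →] (1 & 1)  →  1;  cost 7 ≤ 7, done

((1 & a) ^ (a ^ a))   [cost 7]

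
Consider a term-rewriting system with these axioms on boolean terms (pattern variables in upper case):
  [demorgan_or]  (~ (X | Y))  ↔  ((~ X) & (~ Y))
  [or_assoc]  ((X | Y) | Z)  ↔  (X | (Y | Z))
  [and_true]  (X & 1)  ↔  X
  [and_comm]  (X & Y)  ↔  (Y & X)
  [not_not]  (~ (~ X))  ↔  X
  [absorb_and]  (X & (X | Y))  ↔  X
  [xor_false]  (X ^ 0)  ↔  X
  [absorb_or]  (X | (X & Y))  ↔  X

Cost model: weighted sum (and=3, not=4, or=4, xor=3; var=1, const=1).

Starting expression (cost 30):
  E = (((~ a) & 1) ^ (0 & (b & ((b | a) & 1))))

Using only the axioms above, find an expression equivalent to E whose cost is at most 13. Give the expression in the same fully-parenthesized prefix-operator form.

((~ a) ^ (0 & b))   [cost 13]

(1) ((~ a) & 1)  =[and_true →]=  (~ a)    ⊢ ((~ a) ^ (0 & (b & ((b | a) & 1))))
(2) ((b | a) & 1)  =[and_true →]=  (b | a)    ⊢ ((~ a) ^ (0 & (b & (b | a))))
(3) (b & (b | a))  =[absorb_and →]=  b    ⊢ cost 13, within 13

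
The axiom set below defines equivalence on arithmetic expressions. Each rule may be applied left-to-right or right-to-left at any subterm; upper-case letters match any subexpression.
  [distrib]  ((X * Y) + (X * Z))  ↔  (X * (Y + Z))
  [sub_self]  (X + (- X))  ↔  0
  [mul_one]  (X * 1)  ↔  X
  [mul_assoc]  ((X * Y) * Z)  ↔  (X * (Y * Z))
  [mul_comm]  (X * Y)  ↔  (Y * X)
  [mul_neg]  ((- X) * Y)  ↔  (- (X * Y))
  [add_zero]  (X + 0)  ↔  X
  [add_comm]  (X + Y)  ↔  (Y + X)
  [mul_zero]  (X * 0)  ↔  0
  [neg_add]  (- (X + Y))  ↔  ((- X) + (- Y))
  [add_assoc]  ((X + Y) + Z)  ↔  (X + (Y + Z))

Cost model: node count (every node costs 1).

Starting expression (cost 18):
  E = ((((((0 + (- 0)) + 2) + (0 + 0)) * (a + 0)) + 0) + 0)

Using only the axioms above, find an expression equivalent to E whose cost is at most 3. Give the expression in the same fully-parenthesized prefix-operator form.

(2 * a)   [cost 3]

1. [sub_self →] (0 + (- 0))  →  0;  E = (((((0 + 2) + (0 + 0)) * (a + 0)) + 0) + 0)
2. [add_comm →] (0 + 2)  →  (2 + 0);  E = (((((2 + 0) + (0 + 0)) * (a + 0)) + 0) + 0)
3. [add_zero →] (0 + 0)  →  0;  E = (((((2 + 0) + 0) * (a + 0)) + 0) + 0)
4. [add_zero →] (a + 0)  →  a;  E = (((((2 + 0) + 0) * a) + 0) + 0)
5. [add_zero →] (((((2 + 0) + 0) * a) + 0) + 0)  →  ((((2 + 0) + 0) * a) + 0)
6. [add_zero →] (2 + 0)  →  2;  E = (((2 + 0) * a) + 0)
7. [add_zero →] (2 + 0)  →  2;  E = ((2 * a) + 0)
8. [add_zero →] ((2 * a) + 0)  →  (2 * a);  cost 3 ≤ 3, done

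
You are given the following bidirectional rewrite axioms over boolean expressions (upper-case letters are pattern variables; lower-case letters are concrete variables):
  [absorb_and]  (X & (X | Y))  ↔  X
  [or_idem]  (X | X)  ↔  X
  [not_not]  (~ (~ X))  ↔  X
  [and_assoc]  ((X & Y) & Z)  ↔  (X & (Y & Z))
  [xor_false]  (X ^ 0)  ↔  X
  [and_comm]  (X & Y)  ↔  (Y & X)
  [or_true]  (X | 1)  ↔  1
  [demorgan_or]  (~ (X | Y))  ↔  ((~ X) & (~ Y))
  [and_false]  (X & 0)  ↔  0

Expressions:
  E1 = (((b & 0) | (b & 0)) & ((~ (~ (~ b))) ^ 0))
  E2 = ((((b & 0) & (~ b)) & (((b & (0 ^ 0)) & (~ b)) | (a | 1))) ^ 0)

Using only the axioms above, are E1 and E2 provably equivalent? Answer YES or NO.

YES

(1) ((b & 0) | (b & 0))  =[or_idem →]=  (b & 0)    ⊢ ((b & 0) & ((~ (~ (~ b))) ^ 0))
(2) ((~ (~ (~ b))) ^ 0)  =[xor_false →]=  (~ (~ (~ b)))    ⊢ ((b & 0) & (~ (~ (~ b))))
(3) (~ (~ (~ b)))  =[not_not →]=  (~ b)    ⊢ ((b & 0) & (~ b))
(4) ((b & 0) & (~ b))  =[absorb_and ←]=  (((b & 0) & (~ b)) & (((b & 0) & (~ b)) | 1))
(5) 1  =[or_true ←]=  (a | 1)    ⊢ (((b & 0) & (~ b)) & (((b & 0) & (~ b)) | (a | 1)))
(6) 0  =[xor_false ←]=  (0 ^ 0)    ⊢ (((b & 0) & (~ b)) & (((b & (0 ^ 0)) & (~ b)) | (a | 1)))
(7) (((b & 0) & (~ b)) & (((b & (0 ^ 0)) & (~ b)) | (a | 1)))  =[xor_false ←]=  ((((b & 0) & (~ b)) & (((b & (0 ^ 0)) & (~ b)) | (a | 1))) ^ 0)    ⊢ E2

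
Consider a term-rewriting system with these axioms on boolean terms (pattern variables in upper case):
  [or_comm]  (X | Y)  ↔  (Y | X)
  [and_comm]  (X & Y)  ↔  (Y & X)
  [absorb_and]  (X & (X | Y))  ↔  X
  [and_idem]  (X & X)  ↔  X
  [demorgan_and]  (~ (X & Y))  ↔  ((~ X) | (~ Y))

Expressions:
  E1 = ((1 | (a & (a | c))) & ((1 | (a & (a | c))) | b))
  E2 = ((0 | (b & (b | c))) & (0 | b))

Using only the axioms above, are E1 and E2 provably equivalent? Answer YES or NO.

All listed rules preserve value, hence provable equivalence implies equal values everywhere; look for a separating assignment.
a=0, b=0, c=0 gives E1 ↦ 1, E2 ↦ 0; values differ ⇒ not provably equivalent.

NO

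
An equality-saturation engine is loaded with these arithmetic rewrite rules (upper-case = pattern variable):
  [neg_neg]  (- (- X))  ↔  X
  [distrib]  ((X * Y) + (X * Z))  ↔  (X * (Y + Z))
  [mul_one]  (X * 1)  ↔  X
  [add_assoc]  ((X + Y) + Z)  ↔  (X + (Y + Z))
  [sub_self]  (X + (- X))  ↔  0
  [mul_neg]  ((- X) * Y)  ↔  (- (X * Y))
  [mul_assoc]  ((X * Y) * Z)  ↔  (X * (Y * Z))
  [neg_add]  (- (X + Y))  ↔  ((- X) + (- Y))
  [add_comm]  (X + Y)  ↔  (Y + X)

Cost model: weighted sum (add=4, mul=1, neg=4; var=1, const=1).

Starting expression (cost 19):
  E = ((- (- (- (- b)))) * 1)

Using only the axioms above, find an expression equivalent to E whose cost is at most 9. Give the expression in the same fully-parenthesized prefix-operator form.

1. [mul_neg →] ((- (- (- (- b)))) * 1)  →  (- ((- (- (- b))) * 1))
2. [neg_neg →] (- (- b))  →  b;  E = (- ((- b) * 1))
3. [mul_one →] ((- b) * 1)  →  (- b);  cost 9 ≤ 9, done

(- (- b))   [cost 9]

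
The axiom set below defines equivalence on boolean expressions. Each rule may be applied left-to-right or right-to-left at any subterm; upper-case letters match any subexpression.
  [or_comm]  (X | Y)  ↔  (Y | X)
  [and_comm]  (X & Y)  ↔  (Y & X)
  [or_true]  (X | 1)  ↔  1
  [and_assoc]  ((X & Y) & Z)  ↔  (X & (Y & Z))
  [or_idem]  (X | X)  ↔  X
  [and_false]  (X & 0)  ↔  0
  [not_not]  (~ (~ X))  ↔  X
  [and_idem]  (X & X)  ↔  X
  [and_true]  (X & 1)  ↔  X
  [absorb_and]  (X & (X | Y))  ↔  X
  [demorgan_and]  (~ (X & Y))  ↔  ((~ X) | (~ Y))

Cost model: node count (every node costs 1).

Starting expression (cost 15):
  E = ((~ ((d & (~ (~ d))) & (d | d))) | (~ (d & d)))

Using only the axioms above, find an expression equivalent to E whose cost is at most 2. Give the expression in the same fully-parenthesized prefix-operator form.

step 1: not_not (→) rewrites (~ (~ d)) into d, now ((~ ((d & d) & (d | d))) | (~ (d & d)))
step 2: and_idem (→) rewrites (d & d) into d, now ((~ (d & (d | d))) | (~ (d & d)))
step 3: and_idem (→) rewrites (d & d) into d, now ((~ (d & (d | d))) | (~ d))
step 4: absorb_and (→) rewrites (d & (d | d)) into d, now ((~ d) | (~ d))
step 5: or_idem (→) rewrites ((~ d) | (~ d)) into (~ d), reaching cost 2 (bound 2)

(~ d)   [cost 2]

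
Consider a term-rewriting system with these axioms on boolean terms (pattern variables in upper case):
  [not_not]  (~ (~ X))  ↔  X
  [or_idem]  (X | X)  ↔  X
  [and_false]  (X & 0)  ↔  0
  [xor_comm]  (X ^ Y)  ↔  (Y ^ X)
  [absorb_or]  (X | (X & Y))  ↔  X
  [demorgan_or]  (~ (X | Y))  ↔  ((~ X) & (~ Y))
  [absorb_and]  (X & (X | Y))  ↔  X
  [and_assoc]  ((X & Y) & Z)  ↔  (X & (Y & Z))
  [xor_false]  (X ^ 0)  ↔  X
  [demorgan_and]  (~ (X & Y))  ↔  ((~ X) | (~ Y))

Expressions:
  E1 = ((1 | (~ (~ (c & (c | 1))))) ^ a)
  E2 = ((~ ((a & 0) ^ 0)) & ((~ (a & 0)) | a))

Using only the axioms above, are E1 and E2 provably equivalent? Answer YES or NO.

All listed rules preserve value, hence provable equivalence implies equal values everywhere; look for a separating assignment.
a=1, c=0 gives E1 ↦ 0, E2 ↦ 1; values differ ⇒ not provably equivalent.

NO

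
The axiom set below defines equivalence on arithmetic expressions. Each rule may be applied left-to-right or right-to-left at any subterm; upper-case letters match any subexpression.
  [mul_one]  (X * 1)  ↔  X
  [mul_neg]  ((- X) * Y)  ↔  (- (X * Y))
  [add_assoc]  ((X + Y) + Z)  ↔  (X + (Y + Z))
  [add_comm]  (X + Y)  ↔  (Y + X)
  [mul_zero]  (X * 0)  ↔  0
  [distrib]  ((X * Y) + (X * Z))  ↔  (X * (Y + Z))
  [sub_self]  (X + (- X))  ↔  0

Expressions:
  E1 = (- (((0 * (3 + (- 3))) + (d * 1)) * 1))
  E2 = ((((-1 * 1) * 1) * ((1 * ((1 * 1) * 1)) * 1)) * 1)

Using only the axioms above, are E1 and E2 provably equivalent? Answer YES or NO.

NO

Every axiom is a valid identity, so a rewrite proof would force E1 and E2 to agree under every assignment.
At d=0: E1 = 0 but E2 = -1; they differ, so no derivation exists.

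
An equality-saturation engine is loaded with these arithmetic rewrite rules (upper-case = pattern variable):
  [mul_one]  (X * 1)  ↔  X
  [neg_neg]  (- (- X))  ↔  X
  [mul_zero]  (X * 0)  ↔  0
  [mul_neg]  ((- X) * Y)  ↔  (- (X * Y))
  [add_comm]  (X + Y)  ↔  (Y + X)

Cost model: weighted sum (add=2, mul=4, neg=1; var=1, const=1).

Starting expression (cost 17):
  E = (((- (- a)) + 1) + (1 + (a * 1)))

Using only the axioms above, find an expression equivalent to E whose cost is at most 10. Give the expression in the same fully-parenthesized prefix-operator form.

step 1: neg_neg (→) rewrites (- (- a)) into a, now ((a + 1) + (1 + (a * 1)))
step 2: mul_one (→) rewrites (a * 1) into a, reaching cost 10 (bound 10)

((a + 1) + (1 + a))   [cost 10]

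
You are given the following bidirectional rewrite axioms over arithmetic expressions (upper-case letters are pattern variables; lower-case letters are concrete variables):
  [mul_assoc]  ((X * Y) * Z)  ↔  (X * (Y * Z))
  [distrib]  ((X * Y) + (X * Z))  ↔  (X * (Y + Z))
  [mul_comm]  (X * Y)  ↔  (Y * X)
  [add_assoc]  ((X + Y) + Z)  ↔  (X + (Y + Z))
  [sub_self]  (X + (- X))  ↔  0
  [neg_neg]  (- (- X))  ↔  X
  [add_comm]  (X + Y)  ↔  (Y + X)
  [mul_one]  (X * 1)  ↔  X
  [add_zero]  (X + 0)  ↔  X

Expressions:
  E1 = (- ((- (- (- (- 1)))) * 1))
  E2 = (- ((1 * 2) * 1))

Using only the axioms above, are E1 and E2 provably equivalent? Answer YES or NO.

NO

All listed rules preserve value, hence provable equivalence implies equal values everywhere; look for a separating assignment.
the empty assignment (no variables occur) gives E1 ↦ -1, E2 ↦ -2; values differ ⇒ not provably equivalent.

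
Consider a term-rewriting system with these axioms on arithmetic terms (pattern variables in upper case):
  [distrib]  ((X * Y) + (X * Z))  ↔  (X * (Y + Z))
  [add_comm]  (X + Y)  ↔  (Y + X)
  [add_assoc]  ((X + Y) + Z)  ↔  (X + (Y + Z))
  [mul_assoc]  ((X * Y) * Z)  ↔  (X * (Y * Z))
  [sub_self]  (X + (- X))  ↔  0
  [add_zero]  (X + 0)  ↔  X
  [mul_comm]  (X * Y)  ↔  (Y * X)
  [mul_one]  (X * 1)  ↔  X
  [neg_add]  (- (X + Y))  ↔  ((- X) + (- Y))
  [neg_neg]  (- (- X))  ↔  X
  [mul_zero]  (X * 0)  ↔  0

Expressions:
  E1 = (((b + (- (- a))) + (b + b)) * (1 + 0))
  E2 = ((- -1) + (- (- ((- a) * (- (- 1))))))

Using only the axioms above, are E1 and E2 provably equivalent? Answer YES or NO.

The axioms are sound identities: if E1 ↔* E2 then E1 and E2 evaluate identically under any assignment.
Under a=0, b=0: E1 evaluates to 0, E2 to 1. Distinct ⇒ no rewrite sequence connects them.

NO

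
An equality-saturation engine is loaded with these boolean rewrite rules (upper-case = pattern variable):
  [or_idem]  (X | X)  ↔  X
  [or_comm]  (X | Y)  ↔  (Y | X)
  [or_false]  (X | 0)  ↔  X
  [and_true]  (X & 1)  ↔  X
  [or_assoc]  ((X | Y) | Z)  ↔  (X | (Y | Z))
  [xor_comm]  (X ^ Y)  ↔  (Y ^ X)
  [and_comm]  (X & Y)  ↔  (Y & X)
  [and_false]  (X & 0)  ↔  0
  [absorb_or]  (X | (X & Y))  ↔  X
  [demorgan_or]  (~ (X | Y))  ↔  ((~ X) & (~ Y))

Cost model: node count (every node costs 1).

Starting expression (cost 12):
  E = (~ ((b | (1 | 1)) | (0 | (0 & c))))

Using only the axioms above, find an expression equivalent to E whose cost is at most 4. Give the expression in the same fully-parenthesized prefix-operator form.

(~ (b | 1))   [cost 4]

step 1: or_idem (→) rewrites (1 | 1) into 1, now (~ ((b | 1) | (0 | (0 & c))))
step 2: absorb_or (→) rewrites (0 | (0 & c)) into 0, now (~ ((b | 1) | 0))
step 3: or_false (→) rewrites ((b | 1) | 0) into (b | 1), reaching cost 4 (bound 4)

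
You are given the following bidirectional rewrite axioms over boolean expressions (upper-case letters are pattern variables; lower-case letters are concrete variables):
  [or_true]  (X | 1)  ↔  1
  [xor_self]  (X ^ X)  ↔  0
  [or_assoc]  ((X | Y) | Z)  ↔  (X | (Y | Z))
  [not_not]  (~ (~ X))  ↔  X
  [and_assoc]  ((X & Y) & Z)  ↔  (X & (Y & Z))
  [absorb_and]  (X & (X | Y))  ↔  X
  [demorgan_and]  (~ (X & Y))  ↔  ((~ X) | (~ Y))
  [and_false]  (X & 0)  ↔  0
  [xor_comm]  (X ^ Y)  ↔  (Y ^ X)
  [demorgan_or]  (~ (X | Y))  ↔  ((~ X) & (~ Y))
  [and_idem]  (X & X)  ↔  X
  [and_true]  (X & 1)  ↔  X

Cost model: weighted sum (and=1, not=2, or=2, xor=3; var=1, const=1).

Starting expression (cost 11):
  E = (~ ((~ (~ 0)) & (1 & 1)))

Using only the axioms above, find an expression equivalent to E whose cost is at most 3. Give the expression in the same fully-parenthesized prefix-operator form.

(1) (1 & 1)  =[and_true →]=  1    ⊢ (~ ((~ (~ 0)) & 1))
(2) ((~ (~ 0)) & 1)  =[and_true →]=  (~ (~ 0))    ⊢ (~ (~ (~ 0)))
(3) (~ (~ (~ 0)))  =[not_not →]=  (~ 0)    ⊢ cost 3, within 3

(~ 0)   [cost 3]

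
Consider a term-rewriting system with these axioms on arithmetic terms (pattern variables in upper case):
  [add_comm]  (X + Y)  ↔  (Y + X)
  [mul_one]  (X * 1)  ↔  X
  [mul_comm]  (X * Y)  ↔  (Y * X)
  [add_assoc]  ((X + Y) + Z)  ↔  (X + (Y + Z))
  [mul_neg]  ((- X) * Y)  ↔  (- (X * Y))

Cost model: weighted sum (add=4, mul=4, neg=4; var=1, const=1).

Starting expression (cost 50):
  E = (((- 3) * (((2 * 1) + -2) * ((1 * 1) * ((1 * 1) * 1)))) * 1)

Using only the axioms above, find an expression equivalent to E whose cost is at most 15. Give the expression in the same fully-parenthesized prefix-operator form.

(1) (((- 3) * (((2 * 1) + -2) * ((1 * 1) * ((1 * 1) * 1)))) * 1)  =[mul_one →]=  ((- 3) * (((2 * 1) + -2) * ((1 * 1) * ((1 * 1) * 1))))
(2) ((2 * 1) + -2)  =[add_comm →]=  (-2 + (2 * 1))    ⊢ ((- 3) * ((-2 + (2 * 1)) * ((1 * 1) * ((1 * 1) * 1))))
(3) (1 * 1)  =[mul_one →]=  1    ⊢ ((- 3) * ((-2 + (2 * 1)) * ((1 * 1) * (1 * 1))))
(4) (1 * 1)  =[mul_one →]=  1    ⊢ ((- 3) * ((-2 + (2 * 1)) * ((1 * 1) * 1)))
(5) (2 * 1)  =[mul_one →]=  2    ⊢ ((- 3) * ((-2 + 2) * ((1 * 1) * 1)))
(6) (1 * 1)  =[mul_one →]=  1    ⊢ ((- 3) * ((-2 + 2) * (1 * 1)))
(7) (1 * 1)  =[mul_one →]=  1    ⊢ ((- 3) * ((-2 + 2) * 1))
(8) ((-2 + 2) * 1)  =[mul_one →]=  (-2 + 2)    ⊢ cost 15, within 15

((- 3) * (-2 + 2))   [cost 15]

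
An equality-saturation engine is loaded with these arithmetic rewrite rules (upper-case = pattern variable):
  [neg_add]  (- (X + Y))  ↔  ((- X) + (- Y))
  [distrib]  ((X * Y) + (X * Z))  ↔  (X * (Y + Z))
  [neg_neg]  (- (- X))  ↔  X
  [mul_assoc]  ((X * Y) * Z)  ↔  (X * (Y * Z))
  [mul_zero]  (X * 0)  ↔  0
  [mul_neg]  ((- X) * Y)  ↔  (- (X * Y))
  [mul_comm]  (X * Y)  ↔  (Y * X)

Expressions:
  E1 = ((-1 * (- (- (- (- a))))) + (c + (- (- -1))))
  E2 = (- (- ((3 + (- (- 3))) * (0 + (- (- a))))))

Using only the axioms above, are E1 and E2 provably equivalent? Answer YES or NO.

NO

Every axiom is a valid identity, so a rewrite proof would force E1 and E2 to agree under every assignment.
At a=0, c=0: E1 = -1 but E2 = 0; they differ, so no derivation exists.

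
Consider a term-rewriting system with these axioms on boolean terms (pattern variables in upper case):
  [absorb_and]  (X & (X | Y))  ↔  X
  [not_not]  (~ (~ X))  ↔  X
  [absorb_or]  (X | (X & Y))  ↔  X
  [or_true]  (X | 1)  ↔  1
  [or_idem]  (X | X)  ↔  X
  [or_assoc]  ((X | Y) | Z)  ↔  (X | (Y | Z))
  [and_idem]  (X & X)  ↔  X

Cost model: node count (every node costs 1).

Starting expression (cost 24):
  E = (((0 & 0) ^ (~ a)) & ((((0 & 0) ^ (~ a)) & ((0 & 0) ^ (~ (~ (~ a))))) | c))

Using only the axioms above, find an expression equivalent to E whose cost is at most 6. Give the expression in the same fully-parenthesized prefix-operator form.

((0 & 0) ^ (~ a))   [cost 6]

(1) (~ (~ (~ a)))  =[not_not →]=  (~ a)    ⊢ (((0 & 0) ^ (~ a)) & ((((0 & 0) ^ (~ a)) & ((0 & 0) ^ (~ a))) | c))
(2) (((0 & 0) ^ (~ a)) & ((0 & 0) ^ (~ a)))  =[and_idem →]=  ((0 & 0) ^ (~ a))    ⊢ (((0 & 0) ^ (~ a)) & (((0 & 0) ^ (~ a)) | c))
(3) (((0 & 0) ^ (~ a)) & (((0 & 0) ^ (~ a)) | c))  =[absorb_and →]=  ((0 & 0) ^ (~ a))    ⊢ cost 6, within 6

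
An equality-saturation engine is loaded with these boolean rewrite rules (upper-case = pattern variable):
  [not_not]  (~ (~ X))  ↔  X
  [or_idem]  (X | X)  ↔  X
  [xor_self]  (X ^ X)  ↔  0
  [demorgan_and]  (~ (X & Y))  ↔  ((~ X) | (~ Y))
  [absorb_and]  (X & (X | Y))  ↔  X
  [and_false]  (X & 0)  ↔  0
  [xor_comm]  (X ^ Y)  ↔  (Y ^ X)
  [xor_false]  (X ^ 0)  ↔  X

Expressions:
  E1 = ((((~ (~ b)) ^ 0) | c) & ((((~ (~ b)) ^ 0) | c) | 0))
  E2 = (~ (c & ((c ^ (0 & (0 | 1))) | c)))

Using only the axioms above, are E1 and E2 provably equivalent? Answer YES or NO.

NO

Every axiom is a valid identity, so a rewrite proof would force E1 and E2 to agree under every assignment.
At b=0, c=0: E1 = 0 but E2 = 1; they differ, so no derivation exists.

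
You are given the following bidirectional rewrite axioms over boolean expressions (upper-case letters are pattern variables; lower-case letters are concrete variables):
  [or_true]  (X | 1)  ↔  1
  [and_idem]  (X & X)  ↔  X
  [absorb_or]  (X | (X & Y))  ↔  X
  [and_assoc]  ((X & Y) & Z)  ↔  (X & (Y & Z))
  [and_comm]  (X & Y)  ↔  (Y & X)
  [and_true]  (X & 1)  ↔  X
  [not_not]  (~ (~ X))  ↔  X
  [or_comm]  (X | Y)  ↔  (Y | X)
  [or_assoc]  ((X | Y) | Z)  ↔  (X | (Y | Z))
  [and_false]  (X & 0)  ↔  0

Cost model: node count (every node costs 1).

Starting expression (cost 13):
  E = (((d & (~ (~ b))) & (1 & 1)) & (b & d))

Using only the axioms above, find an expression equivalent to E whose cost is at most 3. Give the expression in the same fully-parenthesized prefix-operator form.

step 1: not_not (→) rewrites (~ (~ b)) into b, now (((d & b) & (1 & 1)) & (b & d))
step 2: and_idem (→) rewrites (1 & 1) into 1, now (((d & b) & 1) & (b & d))
step 3: and_true (→) rewrites ((d & b) & 1) into (d & b), now ((d & b) & (b & d))
step 4: and_comm (→) rewrites (b & d) into (d & b), now ((d & b) & (d & b))
step 5: and_idem (→) rewrites ((d & b) & (d & b)) into (d & b), reaching cost 3 (bound 3)

(d & b)   [cost 3]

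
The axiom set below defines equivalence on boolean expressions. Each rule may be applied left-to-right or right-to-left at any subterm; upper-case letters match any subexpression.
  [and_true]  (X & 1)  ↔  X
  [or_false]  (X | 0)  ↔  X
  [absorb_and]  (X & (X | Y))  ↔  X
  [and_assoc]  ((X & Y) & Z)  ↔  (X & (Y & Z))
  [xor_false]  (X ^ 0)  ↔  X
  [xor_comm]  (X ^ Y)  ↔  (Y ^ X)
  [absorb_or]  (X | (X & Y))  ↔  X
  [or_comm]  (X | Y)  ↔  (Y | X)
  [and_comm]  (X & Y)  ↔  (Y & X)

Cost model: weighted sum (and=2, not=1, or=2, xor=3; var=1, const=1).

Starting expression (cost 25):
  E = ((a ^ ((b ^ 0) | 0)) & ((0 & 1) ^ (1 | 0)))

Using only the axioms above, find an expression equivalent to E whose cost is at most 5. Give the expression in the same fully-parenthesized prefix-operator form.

step 1: or_false (→) rewrites ((b ^ 0) | 0) into (b ^ 0), now ((a ^ (b ^ 0)) & ((0 & 1) ^ (1 | 0)))
step 2: or_false (→) rewrites (1 | 0) into 1, now ((a ^ (b ^ 0)) & ((0 & 1) ^ 1))
step 3: and_true (→) rewrites (0 & 1) into 0, now ((a ^ (b ^ 0)) & (0 ^ 1))
step 4: xor_comm (→) rewrites (0 ^ 1) into (1 ^ 0), now ((a ^ (b ^ 0)) & (1 ^ 0))
step 5: xor_false (→) rewrites (b ^ 0) into b, now ((a ^ b) & (1 ^ 0))
step 6: xor_false (→) rewrites (1 ^ 0) into 1, now ((a ^ b) & 1)
step 7: and_true (→) rewrites ((a ^ b) & 1) into (a ^ b), reaching cost 5 (bound 5)

(a ^ b)   [cost 5]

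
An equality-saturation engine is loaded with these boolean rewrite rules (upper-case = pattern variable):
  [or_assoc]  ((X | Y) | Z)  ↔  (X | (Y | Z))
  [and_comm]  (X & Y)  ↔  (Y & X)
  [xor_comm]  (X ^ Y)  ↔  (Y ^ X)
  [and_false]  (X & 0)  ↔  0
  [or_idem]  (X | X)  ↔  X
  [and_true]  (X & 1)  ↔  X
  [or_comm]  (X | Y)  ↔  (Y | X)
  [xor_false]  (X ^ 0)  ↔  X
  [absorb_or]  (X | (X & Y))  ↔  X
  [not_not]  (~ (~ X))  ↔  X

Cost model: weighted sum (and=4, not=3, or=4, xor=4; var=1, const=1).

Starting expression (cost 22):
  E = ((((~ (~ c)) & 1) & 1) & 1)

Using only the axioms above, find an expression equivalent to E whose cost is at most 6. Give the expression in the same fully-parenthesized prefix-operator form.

step 1: and_true (→) rewrites (((~ (~ c)) & 1) & 1) into ((~ (~ c)) & 1), now (((~ (~ c)) & 1) & 1)
step 2: not_not (→) rewrites (~ (~ c)) into c, now ((c & 1) & 1)
step 3: and_true (→) rewrites (c & 1) into c, reaching cost 6 (bound 6)

(c & 1)   [cost 6]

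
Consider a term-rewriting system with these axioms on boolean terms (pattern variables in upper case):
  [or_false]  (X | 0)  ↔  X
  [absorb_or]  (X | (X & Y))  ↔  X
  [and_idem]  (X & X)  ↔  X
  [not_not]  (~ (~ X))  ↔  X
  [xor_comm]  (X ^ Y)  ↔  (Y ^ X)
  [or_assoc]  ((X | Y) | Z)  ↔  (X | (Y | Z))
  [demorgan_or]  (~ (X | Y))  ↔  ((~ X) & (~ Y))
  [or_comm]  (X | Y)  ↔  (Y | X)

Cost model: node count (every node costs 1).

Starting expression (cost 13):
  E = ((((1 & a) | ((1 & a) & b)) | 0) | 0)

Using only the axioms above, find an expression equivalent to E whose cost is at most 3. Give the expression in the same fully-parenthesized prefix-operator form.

(1 & a)   [cost 3]

step 1: or_false (→) rewrites (((1 & a) | ((1 & a) & b)) | 0) into ((1 & a) | ((1 & a) & b)), now (((1 & a) | ((1 & a) & b)) | 0)
step 2: or_false (→) rewrites (((1 & a) | ((1 & a) & b)) | 0) into ((1 & a) | ((1 & a) & b))
step 3: absorb_or (→) rewrites ((1 & a) | ((1 & a) & b)) into (1 & a), reaching cost 3 (bound 3)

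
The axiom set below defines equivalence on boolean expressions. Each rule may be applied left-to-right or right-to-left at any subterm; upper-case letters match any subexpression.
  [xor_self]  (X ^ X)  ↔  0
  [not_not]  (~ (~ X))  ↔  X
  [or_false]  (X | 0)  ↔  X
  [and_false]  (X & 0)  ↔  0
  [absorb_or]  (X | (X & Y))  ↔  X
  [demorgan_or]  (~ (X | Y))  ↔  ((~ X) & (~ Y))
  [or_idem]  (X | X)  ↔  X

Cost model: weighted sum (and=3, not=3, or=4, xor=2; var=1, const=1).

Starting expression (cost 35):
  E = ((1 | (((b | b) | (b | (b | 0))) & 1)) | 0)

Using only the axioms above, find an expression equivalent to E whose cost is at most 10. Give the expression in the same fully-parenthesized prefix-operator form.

(1 | (b & 1))   [cost 10]

1. [or_false →] (b | 0)  →  b;  E = ((1 | (((b | b) | (b | b)) & 1)) | 0)
2. [or_idem →] ((b | b) | (b | b))  →  (b | b);  E = ((1 | ((b | b) & 1)) | 0)
3. [or_false →] ((1 | ((b | b) & 1)) | 0)  →  (1 | ((b | b) & 1))
4. [or_idem →] (b | b)  →  b;  cost 10 ≤ 10, done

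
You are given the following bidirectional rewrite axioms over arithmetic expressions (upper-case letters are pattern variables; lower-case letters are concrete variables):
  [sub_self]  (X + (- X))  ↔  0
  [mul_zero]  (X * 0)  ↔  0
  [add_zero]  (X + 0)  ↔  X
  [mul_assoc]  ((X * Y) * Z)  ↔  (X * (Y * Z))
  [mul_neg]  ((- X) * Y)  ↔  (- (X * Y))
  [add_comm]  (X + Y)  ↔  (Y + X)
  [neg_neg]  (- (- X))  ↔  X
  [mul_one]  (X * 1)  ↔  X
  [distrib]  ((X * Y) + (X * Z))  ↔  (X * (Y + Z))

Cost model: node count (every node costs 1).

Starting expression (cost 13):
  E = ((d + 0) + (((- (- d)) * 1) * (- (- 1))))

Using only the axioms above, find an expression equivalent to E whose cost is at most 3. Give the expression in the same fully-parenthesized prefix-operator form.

(d + d)   [cost 3]

1. [neg_neg →] (- (- d))  →  d;  E = ((d + 0) + ((d * 1) * (- (- 1))))
2. [mul_one →] (d * 1)  →  d;  E = ((d + 0) + (d * (- (- 1))))
3. [neg_neg →] (- (- 1))  →  1;  E = ((d + 0) + (d * 1))
4. [mul_one →] (d * 1)  →  d;  E = ((d + 0) + d)
5. [add_zero →] (d + 0)  →  d;  cost 3 ≤ 3, done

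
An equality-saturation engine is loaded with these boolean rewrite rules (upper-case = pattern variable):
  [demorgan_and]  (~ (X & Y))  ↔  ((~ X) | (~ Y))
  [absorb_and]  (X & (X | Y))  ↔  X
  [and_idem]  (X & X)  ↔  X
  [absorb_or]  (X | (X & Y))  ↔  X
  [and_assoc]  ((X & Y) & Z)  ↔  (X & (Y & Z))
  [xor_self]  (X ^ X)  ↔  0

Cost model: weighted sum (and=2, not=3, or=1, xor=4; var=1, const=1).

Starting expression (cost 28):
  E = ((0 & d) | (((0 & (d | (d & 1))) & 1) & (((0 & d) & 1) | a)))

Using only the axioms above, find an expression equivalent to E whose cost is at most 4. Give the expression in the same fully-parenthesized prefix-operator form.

(1) (d | (d & 1))  =[absorb_or →]=  d    ⊢ ((0 & d) | (((0 & d) & 1) & (((0 & d) & 1) | a)))
(2) (((0 & d) & 1) & (((0 & d) & 1) | a))  =[absorb_and →]=  ((0 & d) & 1)    ⊢ ((0 & d) | ((0 & d) & 1))
(3) ((0 & d) | ((0 & d) & 1))  =[absorb_or →]=  (0 & d)    ⊢ cost 4, within 4

(0 & d)   [cost 4]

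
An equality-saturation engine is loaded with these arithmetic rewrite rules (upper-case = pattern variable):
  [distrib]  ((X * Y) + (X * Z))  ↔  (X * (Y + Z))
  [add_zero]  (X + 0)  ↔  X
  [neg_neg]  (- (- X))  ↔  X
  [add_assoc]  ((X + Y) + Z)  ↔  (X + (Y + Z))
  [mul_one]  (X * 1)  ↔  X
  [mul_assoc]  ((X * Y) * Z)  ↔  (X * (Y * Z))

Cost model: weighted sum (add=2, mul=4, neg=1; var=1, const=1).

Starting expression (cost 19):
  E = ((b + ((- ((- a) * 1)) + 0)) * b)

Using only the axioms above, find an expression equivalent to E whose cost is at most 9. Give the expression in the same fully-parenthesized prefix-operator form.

(1) ((- ((- a) * 1)) + 0)  =[add_zero →]=  (- ((- a) * 1))    ⊢ ((b + (- ((- a) * 1))) * b)
(2) ((- a) * 1)  =[mul_one →]=  (- a)    ⊢ ((b + (- (- a))) * b)
(3) (- (- a))  =[neg_neg →]=  a    ⊢ cost 9, within 9

((b + a) * b)   [cost 9]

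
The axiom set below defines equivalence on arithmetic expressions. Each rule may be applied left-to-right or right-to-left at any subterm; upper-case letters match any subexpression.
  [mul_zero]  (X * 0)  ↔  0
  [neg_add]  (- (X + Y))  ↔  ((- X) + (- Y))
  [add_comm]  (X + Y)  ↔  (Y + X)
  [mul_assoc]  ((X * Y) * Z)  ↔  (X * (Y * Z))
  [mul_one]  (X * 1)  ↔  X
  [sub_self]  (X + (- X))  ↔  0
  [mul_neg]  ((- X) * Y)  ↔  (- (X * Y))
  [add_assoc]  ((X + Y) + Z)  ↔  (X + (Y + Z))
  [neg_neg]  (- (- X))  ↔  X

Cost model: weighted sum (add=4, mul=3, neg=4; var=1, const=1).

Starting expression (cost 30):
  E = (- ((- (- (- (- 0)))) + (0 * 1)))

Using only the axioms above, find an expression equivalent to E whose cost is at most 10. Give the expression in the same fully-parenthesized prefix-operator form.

(- (0 + 0))   [cost 10]

(1) (- (- (- 0)))  =[neg_neg →]=  (- 0)    ⊢ (- ((- (- 0)) + (0 * 1)))
(2) (0 * 1)  =[mul_one →]=  0    ⊢ (- ((- (- 0)) + 0))
(3) (- (- 0))  =[neg_neg →]=  0    ⊢ cost 10, within 10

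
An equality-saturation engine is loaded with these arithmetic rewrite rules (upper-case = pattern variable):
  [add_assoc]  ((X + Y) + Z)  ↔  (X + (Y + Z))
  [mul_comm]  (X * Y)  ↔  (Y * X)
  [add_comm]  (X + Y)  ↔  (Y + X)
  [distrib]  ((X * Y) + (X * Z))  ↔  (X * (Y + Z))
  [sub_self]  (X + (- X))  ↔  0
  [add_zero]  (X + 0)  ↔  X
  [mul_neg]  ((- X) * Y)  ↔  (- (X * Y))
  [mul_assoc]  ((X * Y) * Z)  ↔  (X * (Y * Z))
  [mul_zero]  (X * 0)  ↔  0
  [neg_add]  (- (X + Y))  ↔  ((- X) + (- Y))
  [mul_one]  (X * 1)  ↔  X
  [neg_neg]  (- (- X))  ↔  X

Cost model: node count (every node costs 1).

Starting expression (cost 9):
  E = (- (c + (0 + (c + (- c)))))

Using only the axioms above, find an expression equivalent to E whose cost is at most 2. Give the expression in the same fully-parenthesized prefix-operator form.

(- c)   [cost 2]

step 1: sub_self (→) rewrites (c + (- c)) into 0, now (- (c + (0 + 0)))
step 2: add_zero (→) rewrites (0 + 0) into 0, now (- (c + 0))
step 3: add_zero (→) rewrites (c + 0) into c, reaching cost 2 (bound 2)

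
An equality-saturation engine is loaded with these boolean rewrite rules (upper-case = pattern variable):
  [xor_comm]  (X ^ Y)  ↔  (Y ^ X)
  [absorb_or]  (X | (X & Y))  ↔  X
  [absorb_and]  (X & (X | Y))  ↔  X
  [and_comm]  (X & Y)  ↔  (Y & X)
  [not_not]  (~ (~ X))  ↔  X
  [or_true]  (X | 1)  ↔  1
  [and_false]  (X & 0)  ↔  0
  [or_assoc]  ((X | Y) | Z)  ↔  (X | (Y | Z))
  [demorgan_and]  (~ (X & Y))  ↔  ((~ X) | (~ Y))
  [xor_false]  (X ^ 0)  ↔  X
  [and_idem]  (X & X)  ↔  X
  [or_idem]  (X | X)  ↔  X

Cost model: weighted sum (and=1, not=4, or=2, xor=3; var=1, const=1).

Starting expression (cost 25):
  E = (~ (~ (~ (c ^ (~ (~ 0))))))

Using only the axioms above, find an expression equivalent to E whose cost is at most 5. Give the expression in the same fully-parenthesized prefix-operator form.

(~ c)   [cost 5]

step 1: not_not (→) rewrites (~ (~ (~ (c ^ (~ (~ 0)))))) into (~ (c ^ (~ (~ 0))))
step 2: not_not (→) rewrites (~ (~ 0)) into 0, now (~ (c ^ 0))
step 3: xor_false (→) rewrites (c ^ 0) into c, reaching cost 5 (bound 5)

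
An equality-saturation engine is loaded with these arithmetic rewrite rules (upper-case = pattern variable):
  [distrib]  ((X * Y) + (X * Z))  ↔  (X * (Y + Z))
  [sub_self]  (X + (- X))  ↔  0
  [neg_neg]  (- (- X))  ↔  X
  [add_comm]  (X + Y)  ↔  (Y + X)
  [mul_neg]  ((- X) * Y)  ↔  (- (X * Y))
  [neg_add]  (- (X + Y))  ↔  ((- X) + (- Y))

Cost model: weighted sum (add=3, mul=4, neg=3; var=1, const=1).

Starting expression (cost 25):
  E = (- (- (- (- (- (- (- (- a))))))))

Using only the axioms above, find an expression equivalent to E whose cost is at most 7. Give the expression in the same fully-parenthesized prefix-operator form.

step 1: neg_neg (→) rewrites (- (- (- (- a)))) into (- (- a)), now (- (- (- (- (- (- a))))))
step 2: neg_neg (→) rewrites (- (- (- (- (- a))))) into (- (- (- a))), now (- (- (- (- a))))
step 3: neg_neg (→) rewrites (- (- (- (- a)))) into (- (- a)), reaching cost 7 (bound 7)

(- (- a))   [cost 7]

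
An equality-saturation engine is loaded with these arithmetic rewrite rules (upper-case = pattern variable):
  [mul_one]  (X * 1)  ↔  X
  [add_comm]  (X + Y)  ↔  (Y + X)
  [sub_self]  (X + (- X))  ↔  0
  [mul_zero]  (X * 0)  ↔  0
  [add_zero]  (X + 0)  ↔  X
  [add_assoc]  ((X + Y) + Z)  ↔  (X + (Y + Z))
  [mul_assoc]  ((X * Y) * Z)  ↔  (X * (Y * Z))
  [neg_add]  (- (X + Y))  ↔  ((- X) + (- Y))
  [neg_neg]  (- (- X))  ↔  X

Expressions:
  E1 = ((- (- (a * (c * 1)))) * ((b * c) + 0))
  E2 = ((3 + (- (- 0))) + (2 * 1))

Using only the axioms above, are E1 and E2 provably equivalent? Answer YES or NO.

Every axiom is a valid identity, so a rewrite proof would force E1 and E2 to agree under every assignment.
At a=0, b=0, c=0: E1 = 0 but E2 = 5; they differ, so no derivation exists.

NO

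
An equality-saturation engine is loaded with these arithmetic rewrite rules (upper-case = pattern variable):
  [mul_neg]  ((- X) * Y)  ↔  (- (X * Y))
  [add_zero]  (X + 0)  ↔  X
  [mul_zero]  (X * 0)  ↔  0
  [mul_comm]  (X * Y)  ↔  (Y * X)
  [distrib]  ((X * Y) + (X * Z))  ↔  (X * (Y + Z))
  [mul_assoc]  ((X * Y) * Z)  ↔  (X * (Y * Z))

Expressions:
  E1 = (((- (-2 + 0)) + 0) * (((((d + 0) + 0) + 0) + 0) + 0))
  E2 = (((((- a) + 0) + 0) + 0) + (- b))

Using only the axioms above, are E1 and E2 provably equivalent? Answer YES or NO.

NO

The axioms are sound identities: if E1 ↔* E2 then E1 and E2 evaluate identically under any assignment.
Under a=0, b=0, d=1: E1 evaluates to 2, E2 to 0. Distinct ⇒ no rewrite sequence connects them.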